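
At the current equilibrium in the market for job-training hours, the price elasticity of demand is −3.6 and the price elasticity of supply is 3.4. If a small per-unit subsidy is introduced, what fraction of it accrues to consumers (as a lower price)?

For a small subsidy around the equilibrium, the benefit split depends on the relative slopes, which at a point are proportional to the elasticities.
Buyer share = εs/(εs + |εd|) = 3.4/(3.4 + 3.6) = 17/35; seller share = |εd|/(εs + |εd|) = 18/35.

Consumer share = 17/35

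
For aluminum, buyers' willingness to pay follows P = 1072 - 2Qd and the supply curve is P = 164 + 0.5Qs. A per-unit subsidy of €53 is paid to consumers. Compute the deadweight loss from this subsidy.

Pre-subsidy: 1072 - 2Q = 164 + 0.5Q gives Q* = 363.2 and P* = 345.6.
With the rebate, buyers effectively pay Pb = Ps − 53, where Ps is the price sellers receive.
On the curves, Pb = 1072 - 2Q and Ps = 164 + 0.5Q; the wedge Ps − Pb = 53 gives 164 + 0.5Q − (1072 - 2Q) = 53, so Q' = 384.4.
Then Pb = 1072 − 2·384.4 = 303.2 and Ps = 164 + 0.5·384.4 = 356.2.
The subsidy expands output by 384.4 − 363.2 = 21.2 past the efficient level; on those units the gap between marginal cost and willingness to pay runs from 0 up to 53.
DWL = ½ × 53 × 21.2 = 561.8.

Deadweight loss = €561.8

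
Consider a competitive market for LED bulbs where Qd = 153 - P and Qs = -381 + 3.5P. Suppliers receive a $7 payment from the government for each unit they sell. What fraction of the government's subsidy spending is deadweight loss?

Pre-subsidy: 153 - P = -381 + 3.5P gives P* = 356/3, Q* = 103/3.
With the subsidy, sellers receive Ps = Pb + 7 for each unit, where Pb is the price buyers pay.
Supply in terms of Pb becomes Qs = -381 + 3.5(Pb + 7) = -356.5 + 3.5Pb. Setting this equal to demand: 153 - Pb = -356.5 + 3.5Pb, so Pb = 1019/9.
Sellers receive Ps = 1019/9 + 7 = 1082/9; Q' = 153 − 1·(1019/9) = 358/9.
ΔCS = ½(103/3 + 358/9)(356/3 − 1019/9) = 32683/162; ΔPS = ½(103/3 + 358/9)(1082/9 − 356/3) = 4669/81.
Government spending = 7 × 358/9 = 2506/9.
DWL = ½ × 7 × (358/9 − 103/3) = 343/18; fraction = (343/18) / (2506/9) = 49/716.

DWL / government spending = 49/716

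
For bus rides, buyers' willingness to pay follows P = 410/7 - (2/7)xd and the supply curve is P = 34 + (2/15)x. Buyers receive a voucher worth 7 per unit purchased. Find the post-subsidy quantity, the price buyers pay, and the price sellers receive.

Pre-subsidy: 410/7 - (2/7)x = 34 + (2/15)x gives x* = 645/11 and P* = 460/11.
With the rebate, buyers effectively pay Pb = Ps − 7, where Ps is the price sellers receive.
On the curves, Pb = 410/7 - (2/7)x and Ps = 34 + (2/15)x; the wedge Ps − Pb = 7 gives 34 + (2/15)x − (410/7 - (2/7)x) = 7, so x' = 3315/44.
Then Pb = 410/7 − (2/7)·(3315/44) = 815/22 and Ps = 34 + (2/15)·(3315/44) = 969/22.

x' = 3315/44; buyers pay 815/22; sellers receive 969/22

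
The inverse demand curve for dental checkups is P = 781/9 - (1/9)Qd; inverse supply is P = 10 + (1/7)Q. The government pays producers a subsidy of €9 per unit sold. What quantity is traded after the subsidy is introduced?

Q' = 337.75

Pre-subsidy: 781/9 - (1/9)Q = 10 + (1/7)Q gives Q* = 302.3125 and P* = 53.1875.
With the subsidy, sellers receive Ps = Pb + 9 for each unit, where Pb is the price buyers pay.
On the curves, Pb = 781/9 - (1/9)Q and Ps = 10 + (1/7)Q; the wedge Ps − Pb = 9 gives 10 + (1/7)Q − (781/9 - (1/9)Q) = 9, so Q' = 337.75.
Then Pb = 781/9 − (1/9)·337.75 = 49.25 and Ps = 10 + (1/7)·337.75 = 58.25.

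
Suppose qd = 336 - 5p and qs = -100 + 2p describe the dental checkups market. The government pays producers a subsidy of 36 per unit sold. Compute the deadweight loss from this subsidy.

Deadweight loss = 6480/7

Pre-subsidy: 336 - 5p = -100 + 2p gives p* = 436/7, q* = 172/7.
With the subsidy, sellers receive ps = pb + 36 for each unit, where pb is the price buyers pay.
Supply in terms of pb becomes qs = -100 + 2(pb + 36) = -28 + 2pb. Setting this equal to demand: 336 - 5pb = -28 + 2pb, so pb = 52.
Sellers receive ps = 52 + 36 = 88; q' = 336 − 5·52 = 76.
The subsidy expands output by 76 − 172/7 = 360/7 past the efficient level; on those units the gap between marginal cost and willingness to pay runs from 0 up to 36.
DWL = ½ × 36 × 360/7 = 6480/7.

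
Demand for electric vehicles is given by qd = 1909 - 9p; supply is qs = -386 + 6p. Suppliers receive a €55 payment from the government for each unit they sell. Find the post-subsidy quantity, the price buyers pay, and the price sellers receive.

q' = 730; buyers pay €131; sellers receive €186

Pre-subsidy: 1909 - 9p = -386 + 6p gives p* = 153, q* = 532.
With the subsidy, sellers receive ps = pb + 55 for each unit, where pb is the price buyers pay.
Supply in terms of pb becomes qs = -386 + 6(pb + 55) = -56 + 6pb. Setting this equal to demand: 1909 - 9pb = -56 + 6pb, so pb = 131.
Sellers receive ps = 131 + 55 = 186; q' = 1909 − 9·131 = 730.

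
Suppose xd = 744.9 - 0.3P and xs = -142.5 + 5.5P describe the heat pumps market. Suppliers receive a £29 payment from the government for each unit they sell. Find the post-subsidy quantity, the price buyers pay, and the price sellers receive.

x' = 707.25; buyers pay £125.5; sellers receive £154.5

Pre-subsidy: 744.9 - 0.3P = -142.5 + 5.5P gives P* = 153, x* = 699.
With the subsidy, sellers receive Ps = Pb + 29 for each unit, where Pb is the price buyers pay.
Supply in terms of Pb becomes xs = -142.5 + 5.5(Pb + 29) = 17 + 5.5Pb. Setting this equal to demand: 744.9 - 0.3Pb = 17 + 5.5Pb, so Pb = 125.5.
Sellers receive Ps = 125.5 + 29 = 154.5; x' = 744.9 − 0.3·125.5 = 707.25.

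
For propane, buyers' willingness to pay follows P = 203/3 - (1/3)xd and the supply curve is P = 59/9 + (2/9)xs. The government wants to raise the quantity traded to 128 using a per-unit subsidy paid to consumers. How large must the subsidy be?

Required subsidy s = 10 per unit

At x = 128, from the demand curve buyers pay Pb = 203/3 − (1/3)·128 = 25; from the supply curve sellers need Ps = 59/9 + (2/9)·128 = 35.
The subsidy must fill the gap: s = Ps − Pb = 35 − 25 = 10.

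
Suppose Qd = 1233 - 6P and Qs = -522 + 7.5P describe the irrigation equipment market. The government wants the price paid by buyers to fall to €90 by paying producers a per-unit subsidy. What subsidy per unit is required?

Required subsidy s = €72 per unit

At a buyer price of 90, quantity demanded is 1233 − 6·90 = 693.
Sellers supply 693 only when they receive Ps with -522 + 7.5·Ps = 693, i.e. Ps = 162.
s = Ps − Pb = 162 − 90 = 72.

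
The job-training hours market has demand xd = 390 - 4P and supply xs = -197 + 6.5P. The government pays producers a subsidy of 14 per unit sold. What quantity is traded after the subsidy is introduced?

x' = 4222/21

Pre-subsidy: 390 - 4P = -197 + 6.5P gives P* = 1174/21, x* = 3494/21.
With the subsidy, sellers receive Ps = Pb + 14 for each unit, where Pb is the price buyers pay.
Supply in terms of Pb becomes xs = -197 + 6.5(Pb + 14) = -106 + 6.5Pb. Setting this equal to demand: 390 - 4Pb = -106 + 6.5Pb, so Pb = 992/21.
Sellers receive Ps = 992/21 + 14 = 1286/21; x' = 390 − 4·(992/21) = 4222/21.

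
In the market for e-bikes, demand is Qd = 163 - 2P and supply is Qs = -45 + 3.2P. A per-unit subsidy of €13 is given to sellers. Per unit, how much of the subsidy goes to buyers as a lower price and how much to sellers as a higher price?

Buyers gain €8 per unit; sellers gain €5 per unit

Pre-subsidy: 163 - 2P = -45 + 3.2P gives P* = 40, Q* = 83.
With the subsidy, sellers receive Ps = Pb + 13 for each unit, where Pb is the price buyers pay.
Supply in terms of Pb becomes Qs = -45 + 3.2(Pb + 13) = -3.4 + 3.2Pb. Setting this equal to demand: 163 - 2Pb = -3.4 + 3.2Pb, so Pb = 32.
Sellers receive Ps = 32 + 13 = 45; Q' = 163 − 2·32 = 99.
Buyers' price falls by P* − Pb = 40 − 32 = 8; sellers' price rises by Ps − P* = 45 − 40 = 5.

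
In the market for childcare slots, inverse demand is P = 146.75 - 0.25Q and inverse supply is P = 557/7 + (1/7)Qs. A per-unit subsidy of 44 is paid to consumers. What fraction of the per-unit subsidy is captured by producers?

Producer share = 4/11

Pre-subsidy: 146.75 - 0.25Q = 557/7 + (1/7)Q gives Q* = 171 and P* = 104.
With the rebate, buyers effectively pay Pb = Ps − 44, where Ps is the price sellers receive.
On the curves, Pb = 146.75 - 0.25Q and Ps = 557/7 + (1/7)Q; the wedge Ps − Pb = 44 gives 557/7 + (1/7)Q − (146.75 - 0.25Q) = 44, so Q' = 283.
Then Pb = 146.75 − 0.25·283 = 76 and Ps = 557/7 + (1/7)·283 = 120.
Buyers' price falls by P* − Pb = 104 − 76 = 28; sellers' price rises by Ps − P* = 120 − 104 = 16.
So producers capture 16/44 = 4/11 of each unit of subsidy.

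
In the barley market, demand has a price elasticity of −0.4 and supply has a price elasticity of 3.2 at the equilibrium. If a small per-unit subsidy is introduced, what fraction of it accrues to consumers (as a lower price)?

Consumer share = 8/9

For a small subsidy around the equilibrium, the benefit split depends on the relative slopes, which at a point are proportional to the elasticities.
Buyer share = εs/(εs + |εd|) = 3.2/(3.2 + 0.4) = 8/9; seller share = |εd|/(εs + |εd|) = 1/9.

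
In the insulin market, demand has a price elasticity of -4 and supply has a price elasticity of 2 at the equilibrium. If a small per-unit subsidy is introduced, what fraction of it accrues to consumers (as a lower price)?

For a small subsidy around the equilibrium, the benefit split depends on the relative slopes, which at a point are proportional to the elasticities.
Buyer share = εs/(εs + |εd|) = 2/(2 + 4) = 1/3; seller share = |εd|/(εs + |εd|) = 2/3.

Consumer share = 1/3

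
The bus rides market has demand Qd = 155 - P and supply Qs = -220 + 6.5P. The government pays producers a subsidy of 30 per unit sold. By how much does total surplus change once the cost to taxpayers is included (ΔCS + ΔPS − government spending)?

Pre-subsidy: 155 - P = -220 + 6.5P gives P* = 50, Q* = 105.
With the subsidy, sellers receive Ps = Pb + 30 for each unit, where Pb is the price buyers pay.
Supply in terms of Pb becomes Qs = -220 + 6.5(Pb + 30) = -25 + 6.5Pb. Setting this equal to demand: 155 - Pb = -25 + 6.5Pb, so Pb = 24.
Sellers receive Ps = 24 + 30 = 54; Q' = 155 − 1·24 = 131.
ΔCS = ½(105 + 131)(50 − 24) = 3068; ΔPS = ½(105 + 131)(54 − 50) = 472.
Government spending = 30 × 131 = 3930.
Net change = 3068 + 472 − 3930 = -390. The loss equals the DWL triangle ½·30·26.

Net change in total surplus = -390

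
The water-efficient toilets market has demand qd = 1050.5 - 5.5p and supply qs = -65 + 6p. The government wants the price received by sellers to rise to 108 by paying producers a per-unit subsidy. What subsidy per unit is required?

Required subsidy s = 23 per unit

At a seller price of 108, quantity supplied is -65 + 6·108 = 583.
Buyers absorb 583 only when they pay pb with 1050.5 − 5.5·pb = 583, i.e. pb = 85.
s = ps − pb = 108 − 85 = 23.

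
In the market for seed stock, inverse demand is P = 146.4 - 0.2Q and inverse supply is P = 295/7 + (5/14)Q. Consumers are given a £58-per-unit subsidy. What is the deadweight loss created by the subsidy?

Pre-subsidy: 146.4 - 0.2Q = 295/7 + (5/14)Q gives Q* = 7298/39 and P* = 4250/39.
With the rebate, buyers effectively pay Pb = Ps − 58, where Ps is the price sellers receive.
On the curves, Pb = 146.4 - 0.2Q and Ps = 295/7 + (5/14)Q; the wedge Ps − Pb = 58 gives 295/7 + (5/14)Q − (146.4 - 0.2Q) = 58, so Q' = 3786/13.
Then Pb = 146.4 − 0.2·(3786/13) = 1146/13 and Ps = 295/7 + (5/14)·(3786/13) = 1900/13.
The subsidy expands output by 3786/13 − 7298/39 = 4060/39 past the efficient level; on those units the gap between marginal cost and willingness to pay runs from 0 up to 58.
DWL = ½ × 58 × 4060/39 = 117740/39.

Deadweight loss = 117740/39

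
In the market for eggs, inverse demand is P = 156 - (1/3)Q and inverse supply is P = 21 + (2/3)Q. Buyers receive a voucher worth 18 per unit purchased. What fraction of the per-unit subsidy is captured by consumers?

Consumer share = 1/3

Pre-subsidy: 156 - (1/3)Q = 21 + (2/3)Q gives Q* = 135 and P* = 111.
With the rebate, buyers effectively pay Pb = Ps − 18, where Ps is the price sellers receive.
On the curves, Pb = 156 - (1/3)Q and Ps = 21 + (2/3)Q; the wedge Ps − Pb = 18 gives 21 + (2/3)Q − (156 - (1/3)Q) = 18, so Q' = 153.
Then Pb = 156 − (1/3)·153 = 105 and Ps = 21 + (2/3)·153 = 123.
Buyers' price falls by P* − Pb = 111 − 105 = 6; sellers' price rises by Ps − P* = 123 − 111 = 12.
So consumers capture 6/18 = 1/3 of each unit of subsidy.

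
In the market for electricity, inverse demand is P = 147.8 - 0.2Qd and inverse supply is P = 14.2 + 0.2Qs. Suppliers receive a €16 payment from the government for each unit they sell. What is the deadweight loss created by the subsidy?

Deadweight loss = €320

Pre-subsidy: 147.8 - 0.2Q = 14.2 + 0.2Q gives Q* = 334 and P* = 81.
With the subsidy, sellers receive Ps = Pb + 16 for each unit, where Pb is the price buyers pay.
On the curves, Pb = 147.8 - 0.2Q and Ps = 14.2 + 0.2Q; the wedge Ps − Pb = 16 gives 14.2 + 0.2Q − (147.8 - 0.2Q) = 16, so Q' = 374.
Then Pb = 147.8 − 0.2·374 = 73 and Ps = 14.2 + 0.2·374 = 89.
The subsidy expands output by 374 − 334 = 40 past the efficient level; on those units the gap between marginal cost and willingness to pay runs from 0 up to 16.
DWL = ½ × 16 × 40 = 320.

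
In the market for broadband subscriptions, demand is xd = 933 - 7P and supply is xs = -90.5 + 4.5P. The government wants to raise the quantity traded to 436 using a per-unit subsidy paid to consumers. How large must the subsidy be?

At x = 436, invert demand for the buyer price: Pb = (933 − 436)/7 = 71; invert supply for the seller price: Ps = (436 − (-90.5))/4.5 = 117.
The subsidy must fill the gap: s = Ps − Pb = 117 − 71 = 46.

Required subsidy s = 46 per unit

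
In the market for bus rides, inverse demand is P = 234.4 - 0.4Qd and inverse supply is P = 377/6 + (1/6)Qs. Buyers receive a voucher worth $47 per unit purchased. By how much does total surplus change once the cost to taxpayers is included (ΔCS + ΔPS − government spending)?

Net change in total surplus = -33135/17

Pre-subsidy: 234.4 - 0.4Q = 377/6 + (1/6)Q gives Q* = 5147/17 and P* = 1926/17.
With the rebate, buyers effectively pay Pb = Ps − 47, where Ps is the price sellers receive.
On the curves, Pb = 234.4 - 0.4Q and Ps = 377/6 + (1/6)Q; the wedge Ps − Pb = 47 gives 377/6 + (1/6)Q − (234.4 - 0.4Q) = 47, so Q' = 6557/17.
Then Pb = 234.4 − 0.4·(6557/17) = 1362/17 and Ps = 377/6 + (1/6)·(6557/17) = 2161/17.
ΔCS = ½(5147/17 + 6557/17)(1926/17 − 1362/17) = 3300528/289; ΔPS = ½(5147/17 + 6557/17)(2161/17 − 1926/17) = 1375220/289.
Government spending = 47 × 6557/17 = 308179/17.
Net change = 3300528/289 + 1375220/289 − 308179/17 = -33135/17. The loss equals the DWL triangle ½·47·1410/17.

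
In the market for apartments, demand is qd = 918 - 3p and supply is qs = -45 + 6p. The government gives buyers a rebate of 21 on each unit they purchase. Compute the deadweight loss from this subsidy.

Deadweight loss = 441

Pre-subsidy: 918 - 3p = -45 + 6p gives p* = 107, q* = 597.
With the rebate, buyers effectively pay pb = ps − 21, where ps is the price sellers receive.
Demand in terms of ps becomes qd = 918 − 3(ps − 21) = 981 - 3ps. Setting this equal to supply: 981 - 3ps = -45 + 6ps, so ps = 114.
Buyers pay pb = 114 − 21 = 93; q' = -45 + 6·114 = 639.
The subsidy expands output by 639 − 597 = 42 past the efficient level; on those units the gap between marginal cost and willingness to pay runs from 0 up to 21.
DWL = ½ × 21 × 42 = 441.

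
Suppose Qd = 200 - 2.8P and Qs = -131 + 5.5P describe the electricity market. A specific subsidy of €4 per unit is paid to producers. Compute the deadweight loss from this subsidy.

Deadweight loss = 1232/83

Pre-subsidy: 200 - 2.8P = -131 + 5.5P gives P* = 3310/83, Q* = 7332/83.
With the subsidy, sellers receive Ps = Pb + 4 for each unit, where Pb is the price buyers pay.
Supply in terms of Pb becomes Qs = -131 + 5.5(Pb + 4) = -109 + 5.5Pb. Setting this equal to demand: 200 - 2.8Pb = -109 + 5.5Pb, so Pb = 3090/83.
Sellers receive Ps = 3090/83 + 4 = 3422/83; Q' = 200 − 2.8·(3090/83) = 7948/83.
The subsidy expands output by 7948/83 − 7332/83 = 616/83 past the efficient level; on those units the gap between marginal cost and willingness to pay runs from 0 up to 4.
DWL = ½ × 4 × 616/83 = 1232/83.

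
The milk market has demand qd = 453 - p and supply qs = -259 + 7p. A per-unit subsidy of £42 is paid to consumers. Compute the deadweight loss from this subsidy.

Pre-subsidy: 453 - p = -259 + 7p gives p* = 89, q* = 364.
With the rebate, buyers effectively pay pb = ps − 42, where ps is the price sellers receive.
Demand in terms of ps becomes qd = 453 − 1(ps − 42) = 495 - ps. Setting this equal to supply: 495 - ps = -259 + 7ps, so ps = 94.25.
Buyers pay pb = 94.25 − 42 = 52.25; q' = -259 + 7·94.25 = 400.75.
The subsidy expands output by 400.75 − 364 = 36.75 past the efficient level; on those units the gap between marginal cost and willingness to pay runs from 0 up to 42.
DWL = ½ × 42 × 36.75 = 771.75.

Deadweight loss = £771.75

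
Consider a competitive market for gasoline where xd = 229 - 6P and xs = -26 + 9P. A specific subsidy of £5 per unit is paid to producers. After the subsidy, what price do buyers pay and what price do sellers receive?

Buyers pay £14; sellers receive £19

Pre-subsidy: 229 - 6P = -26 + 9P gives P* = 17, x* = 127.
With the subsidy, sellers receive Ps = Pb + 5 for each unit, where Pb is the price buyers pay.
Supply in terms of Pb becomes xs = -26 + 9(Pb + 5) = 19 + 9Pb. Setting this equal to demand: 229 - 6Pb = 19 + 9Pb, so Pb = 14.
Sellers receive Ps = 14 + 5 = 19; x' = 229 − 6·14 = 145.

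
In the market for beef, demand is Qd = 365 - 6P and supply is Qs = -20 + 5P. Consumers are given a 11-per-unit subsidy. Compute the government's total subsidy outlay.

Government cost = 2035

Pre-subsidy: 365 - 6P = -20 + 5P gives P* = 35, Q* = 155.
With the rebate, buyers effectively pay Pb = Ps − 11, where Ps is the price sellers receive.
Demand in terms of Ps becomes Qd = 365 − 6(Ps − 11) = 431 - 6Ps. Setting this equal to supply: 431 - 6Ps = -20 + 5Ps, so Ps = 41.
Buyers pay Pb = 41 − 11 = 30; Q' = -20 + 5·41 = 185.
Government outlay = subsidy × quantity = 11 × 185 = 2035.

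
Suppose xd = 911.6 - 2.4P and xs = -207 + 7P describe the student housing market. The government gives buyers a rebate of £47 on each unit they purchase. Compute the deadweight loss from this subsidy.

Pre-subsidy: 911.6 - 2.4P = -207 + 7P gives P* = 119, x* = 626.
With the rebate, buyers effectively pay Pb = Ps − 47, where Ps is the price sellers receive.
Demand in terms of Ps becomes xd = 911.6 − 2.4(Ps − 47) = 1024.4 - 2.4Ps. Setting this equal to supply: 1024.4 - 2.4Ps = -207 + 7Ps, so Ps = 131.
Buyers pay Pb = 131 − 47 = 84; x' = -207 + 7·131 = 710.
The subsidy expands output by 710 − 626 = 84 past the efficient level; on those units the gap between marginal cost and willingness to pay runs from 0 up to 47.
DWL = ½ × 47 × 84 = 1974.

Deadweight loss = £1974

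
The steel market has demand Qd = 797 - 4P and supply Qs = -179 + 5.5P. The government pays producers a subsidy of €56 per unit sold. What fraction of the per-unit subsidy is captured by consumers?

Pre-subsidy: 797 - 4P = -179 + 5.5P gives P* = 1952/19, Q* = 7335/19.
With the subsidy, sellers receive Ps = Pb + 56 for each unit, where Pb is the price buyers pay.
Supply in terms of Pb becomes Qs = -179 + 5.5(Pb + 56) = 129 + 5.5Pb. Setting this equal to demand: 797 - 4Pb = 129 + 5.5Pb, so Pb = 1336/19.
Sellers receive Ps = 1336/19 + 56 = 2400/19; Q' = 797 − 4·(1336/19) = 9799/19.
Buyers' price falls by P* − Pb = 1952/19 − 1336/19 = 616/19; sellers' price rises by Ps − P* = 2400/19 − 1952/19 = 448/19.
So consumers capture (616/19)/56 = 11/19 of each unit of subsidy.

Consumer share = 11/19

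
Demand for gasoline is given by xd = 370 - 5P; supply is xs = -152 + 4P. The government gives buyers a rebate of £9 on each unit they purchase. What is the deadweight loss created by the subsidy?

Deadweight loss = £90

Pre-subsidy: 370 - 5P = -152 + 4P gives P* = 58, x* = 80.
With the rebate, buyers effectively pay Pb = Ps − 9, where Ps is the price sellers receive.
Demand in terms of Ps becomes xd = 370 − 5(Ps − 9) = 415 - 5Ps. Setting this equal to supply: 415 - 5Ps = -152 + 4Ps, so Ps = 63.
Buyers pay Pb = 63 − 9 = 54; x' = -152 + 4·63 = 100.
The subsidy expands output by 100 − 80 = 20 past the efficient level; on those units the gap between marginal cost and willingness to pay runs from 0 up to 9.
DWL = ½ × 9 × 20 = 90.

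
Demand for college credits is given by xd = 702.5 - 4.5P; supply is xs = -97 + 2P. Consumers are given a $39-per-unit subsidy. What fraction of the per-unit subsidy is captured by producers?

Producer share = 9/13

Pre-subsidy: 702.5 - 4.5P = -97 + 2P gives P* = 123, x* = 149.
With the rebate, buyers effectively pay Pb = Ps − 39, where Ps is the price sellers receive.
Demand in terms of Ps becomes xd = 702.5 − 4.5(Ps − 39) = 878 - 4.5Ps. Setting this equal to supply: 878 - 4.5Ps = -97 + 2Ps, so Ps = 150.
Buyers pay Pb = 150 − 39 = 111; x' = -97 + 2·150 = 203.
Buyers' price falls by P* − Pb = 123 − 111 = 12; sellers' price rises by Ps − P* = 150 − 123 = 27.
So producers capture 27/39 = 9/13 of each unit of subsidy.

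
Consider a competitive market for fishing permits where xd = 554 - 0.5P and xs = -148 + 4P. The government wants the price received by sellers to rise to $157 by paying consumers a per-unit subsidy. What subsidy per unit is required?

At a seller price of 157, quantity supplied is -148 + 4·157 = 480.
Buyers absorb 480 only when they pay Pb with 554 − 0.5·Pb = 480, i.e. Pb = 148.
s = Ps − Pb = 157 − 148 = 9.

Required subsidy s = $9 per unit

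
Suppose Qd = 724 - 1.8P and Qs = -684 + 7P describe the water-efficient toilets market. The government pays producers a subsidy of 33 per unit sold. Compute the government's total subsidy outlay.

Government cost = 15947.25

Pre-subsidy: 724 - 1.8P = -684 + 7P gives P* = 160, Q* = 436.
With the subsidy, sellers receive Ps = Pb + 33 for each unit, where Pb is the price buyers pay.
Supply in terms of Pb becomes Qs = -684 + 7(Pb + 33) = -453 + 7Pb. Setting this equal to demand: 724 - 1.8Pb = -453 + 7Pb, so Pb = 133.75.
Sellers receive Ps = 133.75 + 33 = 166.75; Q' = 724 − 1.8·133.75 = 483.25.
Government outlay = subsidy × quantity = 33 × 483.25 = 15947.25.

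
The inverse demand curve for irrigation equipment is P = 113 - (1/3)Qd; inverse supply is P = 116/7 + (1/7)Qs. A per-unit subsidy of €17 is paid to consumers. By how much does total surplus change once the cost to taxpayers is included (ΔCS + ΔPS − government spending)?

Net change in total surplus = -€303.45

Pre-subsidy: 113 - (1/3)Q = 116/7 + (1/7)Q gives Q* = 202.5 and P* = 45.5.
With the rebate, buyers effectively pay Pb = Ps − 17, where Ps is the price sellers receive.
On the curves, Pb = 113 - (1/3)Q and Ps = 116/7 + (1/7)Q; the wedge Ps − Pb = 17 gives 116/7 + (1/7)Q − (113 - (1/3)Q) = 17, so Q' = 238.2.
Then Pb = 113 − (1/3)·238.2 = 33.6 and Ps = 116/7 + (1/7)·238.2 = 50.6.
ΔCS = ½(202.5 + 238.2)(45.5 − 33.6) = 2622.165; ΔPS = ½(202.5 + 238.2)(50.6 − 45.5) = 1123.785.
Government spending = 17 × 238.2 = 4049.4.
Net change = 2622.165 + 1123.785 − 4049.4 = -303.45. The loss equals the DWL triangle ½·17·35.7.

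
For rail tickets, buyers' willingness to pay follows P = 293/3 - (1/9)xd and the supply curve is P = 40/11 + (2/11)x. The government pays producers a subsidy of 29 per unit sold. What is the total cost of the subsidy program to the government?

Government cost = 12180

Pre-subsidy: 293/3 - (1/9)x = 40/11 + (2/11)x gives x* = 321 and P* = 62.
With the subsidy, sellers receive Ps = Pb + 29 for each unit, where Pb is the price buyers pay.
On the curves, Pb = 293/3 - (1/9)x and Ps = 40/11 + (2/11)x; the wedge Ps − Pb = 29 gives 40/11 + (2/11)x − (293/3 - (1/9)x) = 29, so x' = 420.
Then Pb = 293/3 − (1/9)·420 = 51 and Ps = 40/11 + (2/11)·420 = 80.
Government outlay = subsidy × quantity = 29 × 420 = 12180.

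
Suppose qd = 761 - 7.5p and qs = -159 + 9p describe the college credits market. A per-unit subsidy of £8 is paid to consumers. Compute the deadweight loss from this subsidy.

Pre-subsidy: 761 - 7.5p = -159 + 9p gives p* = 1840/33, q* = 3771/11.
With the rebate, buyers effectively pay pb = ps − 8, where ps is the price sellers receive.
Demand in terms of ps becomes qd = 761 − 7.5(ps − 8) = 821 - 7.5ps. Setting this equal to supply: 821 - 7.5ps = -159 + 9ps, so ps = 1960/33.
Buyers pay pb = 1960/33 − 8 = 1696/33; q' = -159 + 9·(1960/33) = 4131/11.
The subsidy expands output by 4131/11 − 3771/11 = 360/11 past the efficient level; on those units the gap between marginal cost and willingness to pay runs from 0 up to 8.
DWL = ½ × 8 × 360/11 = 1440/11.

Deadweight loss = 1440/11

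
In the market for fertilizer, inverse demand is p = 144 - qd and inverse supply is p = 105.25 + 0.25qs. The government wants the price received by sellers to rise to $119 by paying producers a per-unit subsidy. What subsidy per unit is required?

Required subsidy s = $30 per unit

At a seller price of 119, quantity supplied is -421 + 4·119 = 55.
Buyers absorb 55 only when they pay pb = 144 − 1·55 = 89.
s = ps − pb = 119 − 89 = 30.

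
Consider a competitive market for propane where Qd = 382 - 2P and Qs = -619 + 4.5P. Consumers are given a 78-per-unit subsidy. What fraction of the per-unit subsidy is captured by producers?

Producer share = 4/13

Pre-subsidy: 382 - 2P = -619 + 4.5P gives P* = 154, Q* = 74.
With the rebate, buyers effectively pay Pb = Ps − 78, where Ps is the price sellers receive.
Demand in terms of Ps becomes Qd = 382 − 2(Ps − 78) = 538 - 2Ps. Setting this equal to supply: 538 - 2Ps = -619 + 4.5Ps, so Ps = 178.
Buyers pay Pb = 178 − 78 = 100; Q' = -619 + 4.5·178 = 182.
Buyers' price falls by P* − Pb = 154 − 100 = 54; sellers' price rises by Ps − P* = 178 − 154 = 24.
So producers capture 24/78 = 4/13 of each unit of subsidy.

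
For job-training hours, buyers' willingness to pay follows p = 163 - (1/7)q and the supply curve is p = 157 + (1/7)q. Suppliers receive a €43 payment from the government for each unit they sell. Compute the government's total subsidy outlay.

Pre-subsidy: 163 - (1/7)q = 157 + (1/7)q gives q* = 21 and p* = 160.
With the subsidy, sellers receive ps = pb + 43 for each unit, where pb is the price buyers pay.
On the curves, pb = 163 - (1/7)q and ps = 157 + (1/7)q; the wedge ps − pb = 43 gives 157 + (1/7)q − (163 - (1/7)q) = 43, so q' = 171.5.
Then pb = 163 − (1/7)·171.5 = 138.5 and ps = 157 + (1/7)·171.5 = 181.5.
Government outlay = subsidy × quantity = 43 × 171.5 = 7374.5.

Government cost = €7374.5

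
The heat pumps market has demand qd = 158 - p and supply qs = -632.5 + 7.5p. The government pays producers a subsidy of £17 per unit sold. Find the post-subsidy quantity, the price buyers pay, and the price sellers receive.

q' = 80; buyers pay £78; sellers receive £95

Pre-subsidy: 158 - p = -632.5 + 7.5p gives p* = 93, q* = 65.
With the subsidy, sellers receive ps = pb + 17 for each unit, where pb is the price buyers pay.
Supply in terms of pb becomes qs = -632.5 + 7.5(pb + 17) = -505 + 7.5pb. Setting this equal to demand: 158 - pb = -505 + 7.5pb, so pb = 78.
Sellers receive ps = 78 + 17 = 95; q' = 158 − 1·78 = 80.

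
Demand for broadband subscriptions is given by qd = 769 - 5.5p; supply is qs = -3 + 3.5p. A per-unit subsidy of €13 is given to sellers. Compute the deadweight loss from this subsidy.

Pre-subsidy: 769 - 5.5p = -3 + 3.5p gives p* = 772/9, q* = 2675/9.
With the subsidy, sellers receive ps = pb + 13 for each unit, where pb is the price buyers pay.
Supply in terms of pb becomes qs = -3 + 3.5(pb + 13) = 42.5 + 3.5pb. Setting this equal to demand: 769 - 5.5pb = 42.5 + 3.5pb, so pb = 1453/18.
Sellers receive ps = 1453/18 + 13 = 1687/18; q' = 769 − 5.5·(1453/18) = 11701/36.
The subsidy expands output by 11701/36 − 2675/9 = 1001/36 past the efficient level; on those units the gap between marginal cost and willingness to pay runs from 0 up to 13.
DWL = ½ × 13 × 1001/36 = 13013/72.

Deadweight loss = 13013/72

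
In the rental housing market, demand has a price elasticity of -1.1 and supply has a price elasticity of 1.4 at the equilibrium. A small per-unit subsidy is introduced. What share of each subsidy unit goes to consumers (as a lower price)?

For a small subsidy around the equilibrium, the benefit split depends on the relative slopes, which at a point are proportional to the elasticities.
Buyer share = εs/(εs + |εd|) = 1.4/(1.4 + 1.1) = 0.56; seller share = |εd|/(εs + |εd|) = 0.44.

Consumer share = 0.56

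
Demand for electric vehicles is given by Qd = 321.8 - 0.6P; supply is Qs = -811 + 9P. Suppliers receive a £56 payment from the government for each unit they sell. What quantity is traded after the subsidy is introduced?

Q' = 282.5

Pre-subsidy: 321.8 - 0.6P = -811 + 9P gives P* = 118, Q* = 251.
With the subsidy, sellers receive Ps = Pb + 56 for each unit, where Pb is the price buyers pay.
Supply in terms of Pb becomes Qs = -811 + 9(Pb + 56) = -307 + 9Pb. Setting this equal to demand: 321.8 - 0.6Pb = -307 + 9Pb, so Pb = 65.5.
Sellers receive Ps = 65.5 + 56 = 121.5; Q' = 321.8 − 0.6·65.5 = 282.5.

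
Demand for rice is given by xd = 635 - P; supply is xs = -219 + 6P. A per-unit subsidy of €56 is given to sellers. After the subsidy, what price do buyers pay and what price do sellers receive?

Pre-subsidy: 635 - P = -219 + 6P gives P* = 122, x* = 513.
With the subsidy, sellers receive Ps = Pb + 56 for each unit, where Pb is the price buyers pay.
Supply in terms of Pb becomes xs = -219 + 6(Pb + 56) = 117 + 6Pb. Setting this equal to demand: 635 - Pb = 117 + 6Pb, so Pb = 74.
Sellers receive Ps = 74 + 56 = 130; x' = 635 − 1·74 = 561.

Buyers pay €74; sellers receive €130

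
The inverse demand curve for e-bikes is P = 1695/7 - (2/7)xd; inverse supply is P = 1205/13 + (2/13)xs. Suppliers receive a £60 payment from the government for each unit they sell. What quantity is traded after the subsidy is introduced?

x' = 476.5

Pre-subsidy: 1695/7 - (2/7)x = 1205/13 + (2/13)x gives x* = 340 and P* = 145.
With the subsidy, sellers receive Ps = Pb + 60 for each unit, where Pb is the price buyers pay.
On the curves, Pb = 1695/7 - (2/7)x and Ps = 1205/13 + (2/13)x; the wedge Ps − Pb = 60 gives 1205/13 + (2/13)x − (1695/7 - (2/7)x) = 60, so x' = 476.5.
Then Pb = 1695/7 − (2/7)·476.5 = 106 and Ps = 1205/13 + (2/13)·476.5 = 166.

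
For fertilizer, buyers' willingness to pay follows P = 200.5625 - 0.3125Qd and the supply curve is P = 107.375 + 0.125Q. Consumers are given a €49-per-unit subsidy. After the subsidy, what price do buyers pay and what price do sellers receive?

Buyers pay €99; sellers receive €148

Pre-subsidy: 200.5625 - 0.3125Q = 107.375 + 0.125Q gives Q* = 213 and P* = 134.
With the rebate, buyers effectively pay Pb = Ps − 49, where Ps is the price sellers receive.
On the curves, Pb = 200.5625 - 0.3125Q and Ps = 107.375 + 0.125Q; the wedge Ps − Pb = 49 gives 107.375 + 0.125Q − (200.5625 - 0.3125Q) = 49, so Q' = 325.
Then Pb = 200.5625 − 0.3125·325 = 99 and Ps = 107.375 + 0.125·325 = 148.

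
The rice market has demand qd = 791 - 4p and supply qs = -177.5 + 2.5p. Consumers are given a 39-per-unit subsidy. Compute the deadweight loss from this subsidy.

Deadweight loss = 1170

Pre-subsidy: 791 - 4p = -177.5 + 2.5p gives p* = 149, q* = 195.
With the rebate, buyers effectively pay pb = ps − 39, where ps is the price sellers receive.
Demand in terms of ps becomes qd = 791 − 4(ps − 39) = 947 - 4ps. Setting this equal to supply: 947 - 4ps = -177.5 + 2.5ps, so ps = 173.
Buyers pay pb = 173 − 39 = 134; q' = -177.5 + 2.5·173 = 255.
The subsidy expands output by 255 − 195 = 60 past the efficient level; on those units the gap between marginal cost and willingness to pay runs from 0 up to 39.
DWL = ½ × 39 × 60 = 1170.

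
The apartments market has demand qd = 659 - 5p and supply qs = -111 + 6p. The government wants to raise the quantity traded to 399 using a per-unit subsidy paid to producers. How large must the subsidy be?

At q = 399, invert demand for the buyer price: pb = (659 − 399)/5 = 52; invert supply for the seller price: ps = (399 − (-111))/6 = 85.
The subsidy must fill the gap: s = ps − pb = 85 − 52 = 33.

Required subsidy s = 33 per unit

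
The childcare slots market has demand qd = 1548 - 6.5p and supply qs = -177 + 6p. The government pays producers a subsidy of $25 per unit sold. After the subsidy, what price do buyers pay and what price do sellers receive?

Buyers pay $126; sellers receive $151

Pre-subsidy: 1548 - 6.5p = -177 + 6p gives p* = 138, q* = 651.
With the subsidy, sellers receive ps = pb + 25 for each unit, where pb is the price buyers pay.
Supply in terms of pb becomes qs = -177 + 6(pb + 25) = -27 + 6pb. Setting this equal to demand: 1548 - 6.5pb = -27 + 6pb, so pb = 126.
Sellers receive ps = 126 + 25 = 151; q' = 1548 − 6.5·126 = 729.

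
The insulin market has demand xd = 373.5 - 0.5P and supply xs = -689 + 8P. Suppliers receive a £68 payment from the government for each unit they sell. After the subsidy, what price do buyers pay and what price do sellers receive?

Pre-subsidy: 373.5 - 0.5P = -689 + 8P gives P* = 125, x* = 311.
With the subsidy, sellers receive Ps = Pb + 68 for each unit, where Pb is the price buyers pay.
Supply in terms of Pb becomes xs = -689 + 8(Pb + 68) = -145 + 8Pb. Setting this equal to demand: 373.5 - 0.5Pb = -145 + 8Pb, so Pb = 61.
Sellers receive Ps = 61 + 68 = 129; x' = 373.5 − 0.5·61 = 343.

Buyers pay £61; sellers receive £129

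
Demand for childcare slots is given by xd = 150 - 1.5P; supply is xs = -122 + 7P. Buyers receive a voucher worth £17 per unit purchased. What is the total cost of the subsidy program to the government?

Pre-subsidy: 150 - 1.5P = -122 + 7P gives P* = 32, x* = 102.
With the rebate, buyers effectively pay Pb = Ps − 17, where Ps is the price sellers receive.
Demand in terms of Ps becomes xd = 150 − 1.5(Ps − 17) = 175.5 - 1.5Ps. Setting this equal to supply: 175.5 - 1.5Ps = -122 + 7Ps, so Ps = 35.
Buyers pay Pb = 35 − 17 = 18; x' = -122 + 7·35 = 123.
Government outlay = subsidy × quantity = 17 × 123 = 2091.

Government cost = £2091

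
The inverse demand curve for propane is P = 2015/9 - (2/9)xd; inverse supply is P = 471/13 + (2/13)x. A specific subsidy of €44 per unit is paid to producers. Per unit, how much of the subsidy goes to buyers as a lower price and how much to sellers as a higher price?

Pre-subsidy: 2015/9 - (2/9)x = 471/13 + (2/13)x gives x* = 499 and P* = 113.
With the subsidy, sellers receive Ps = Pb + 44 for each unit, where Pb is the price buyers pay.
On the curves, Pb = 2015/9 - (2/9)x and Ps = 471/13 + (2/13)x; the wedge Ps − Pb = 44 gives 471/13 + (2/13)x − (2015/9 - (2/9)x) = 44, so x' = 616.
Then Pb = 2015/9 − (2/9)·616 = 87 and Ps = 471/13 + (2/13)·616 = 131.
Buyers' price falls by P* − Pb = 113 − 87 = 26; sellers' price rises by Ps − P* = 131 − 113 = 18.

Buyers gain €26 per unit; sellers gain €18 per unit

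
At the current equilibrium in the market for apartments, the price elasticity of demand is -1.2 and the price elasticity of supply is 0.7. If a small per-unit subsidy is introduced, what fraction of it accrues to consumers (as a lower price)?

Consumer share = 7/19

For a small subsidy around the equilibrium, the benefit split depends on the relative slopes, which at a point are proportional to the elasticities.
Buyer share = εs/(εs + |εd|) = 0.7/(0.7 + 1.2) = 7/19; seller share = |εd|/(εs + |εd|) = 12/19.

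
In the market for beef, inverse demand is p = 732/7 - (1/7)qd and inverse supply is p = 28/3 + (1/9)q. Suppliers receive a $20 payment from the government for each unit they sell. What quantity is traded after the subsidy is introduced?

q' = 453.75

Pre-subsidy: 732/7 - (1/7)q = 28/3 + (1/9)q gives q* = 375 and p* = 51.
With the subsidy, sellers receive ps = pb + 20 for each unit, where pb is the price buyers pay.
On the curves, pb = 732/7 - (1/7)q and ps = 28/3 + (1/9)q; the wedge ps − pb = 20 gives 28/3 + (1/9)q − (732/7 - (1/7)q) = 20, so q' = 453.75.
Then pb = 732/7 − (1/7)·453.75 = 39.75 and ps = 28/3 + (1/9)·453.75 = 59.75.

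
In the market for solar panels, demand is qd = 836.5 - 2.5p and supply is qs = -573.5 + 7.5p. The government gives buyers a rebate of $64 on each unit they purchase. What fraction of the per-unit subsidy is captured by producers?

Producer share = 0.25

Pre-subsidy: 836.5 - 2.5p = -573.5 + 7.5p gives p* = 141, q* = 484.
With the rebate, buyers effectively pay pb = ps − 64, where ps is the price sellers receive.
Demand in terms of ps becomes qd = 836.5 − 2.5(ps − 64) = 996.5 - 2.5ps. Setting this equal to supply: 996.5 - 2.5ps = -573.5 + 7.5ps, so ps = 157.
Buyers pay pb = 157 − 64 = 93; q' = -573.5 + 7.5·157 = 604.
Buyers' price falls by p* − pb = 141 − 93 = 48; sellers' price rises by ps − p* = 157 − 141 = 16.
So producers capture 16/64 = 0.25 of each unit of subsidy.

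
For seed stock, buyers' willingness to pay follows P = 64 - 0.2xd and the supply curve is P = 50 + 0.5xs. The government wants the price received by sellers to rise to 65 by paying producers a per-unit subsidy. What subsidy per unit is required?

At a seller price of 65, quantity supplied is -100 + 2·65 = 30.
Buyers absorb 30 only when they pay Pb = 64 − 0.2·30 = 58.
s = Ps − Pb = 65 − 58 = 7.

Required subsidy s = 7 per unit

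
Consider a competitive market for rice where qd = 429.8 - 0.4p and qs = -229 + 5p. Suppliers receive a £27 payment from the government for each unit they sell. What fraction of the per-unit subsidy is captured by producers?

Producer share = 2/27

Pre-subsidy: 429.8 - 0.4p = -229 + 5p gives p* = 122, q* = 381.
With the subsidy, sellers receive ps = pb + 27 for each unit, where pb is the price buyers pay.
Supply in terms of pb becomes qs = -229 + 5(pb + 27) = -94 + 5pb. Setting this equal to demand: 429.8 - 0.4pb = -94 + 5pb, so pb = 97.
Sellers receive ps = 97 + 27 = 124; q' = 429.8 − 0.4·97 = 391.
Buyers' price falls by p* − pb = 122 − 97 = 25; sellers' price rises by ps − p* = 124 − 122 = 2.
So producers capture 2/27 = 2/27 of each unit of subsidy.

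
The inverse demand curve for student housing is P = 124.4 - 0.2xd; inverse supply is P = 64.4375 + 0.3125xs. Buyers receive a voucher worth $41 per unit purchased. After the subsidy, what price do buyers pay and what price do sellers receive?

Pre-subsidy: 124.4 - 0.2x = 64.4375 + 0.3125x gives x* = 117 and P* = 101.
With the rebate, buyers effectively pay Pb = Ps − 41, where Ps is the price sellers receive.
On the curves, Pb = 124.4 - 0.2x and Ps = 64.4375 + 0.3125x; the wedge Ps − Pb = 41 gives 64.4375 + 0.3125x − (124.4 - 0.2x) = 41, so x' = 197.
Then Pb = 124.4 − 0.2·197 = 85 and Ps = 64.4375 + 0.3125·197 = 126.

Buyers pay $85; sellers receive $126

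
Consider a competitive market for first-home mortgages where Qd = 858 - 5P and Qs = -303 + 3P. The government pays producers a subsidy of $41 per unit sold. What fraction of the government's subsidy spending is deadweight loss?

Pre-subsidy: 858 - 5P = -303 + 3P gives P* = 145.125, Q* = 132.375.
With the subsidy, sellers receive Ps = Pb + 41 for each unit, where Pb is the price buyers pay.
Supply in terms of Pb becomes Qs = -303 + 3(Pb + 41) = -180 + 3Pb. Setting this equal to demand: 858 - 5Pb = -180 + 3Pb, so Pb = 129.75.
Sellers receive Ps = 129.75 + 41 = 170.75; Q' = 858 − 5·129.75 = 209.25.
ΔCS = ½(132.375 + 209.25)(145.125 − 129.75) = 2626.2421875; ΔPS = ½(132.375 + 209.25)(170.75 − 145.125) = 4377.0703125.
Government spending = 41 × 209.25 = 8579.25.
DWL = ½ × 41 × (209.25 − 132.375) = 1575.9375; fraction = 1575.9375 / 8579.25 = 205/1116.

DWL / government spending = 205/1116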